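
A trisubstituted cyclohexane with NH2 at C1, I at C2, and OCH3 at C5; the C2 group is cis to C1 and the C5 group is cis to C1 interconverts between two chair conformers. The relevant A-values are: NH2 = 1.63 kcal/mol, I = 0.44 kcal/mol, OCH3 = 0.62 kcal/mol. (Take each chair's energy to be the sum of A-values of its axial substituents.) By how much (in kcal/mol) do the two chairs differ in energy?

Chair I (amino axial, iodo equatorial, methoxy axial): E = 2.25 kcal/mol.
Chair II (amino equatorial, iodo axial, methoxy equatorial): E = 0.44 kcal/mol.
ΔE = 2.25 − 0.44 = 1.81 kcal/mol; chair II is more stable.

1.81 kcal/mol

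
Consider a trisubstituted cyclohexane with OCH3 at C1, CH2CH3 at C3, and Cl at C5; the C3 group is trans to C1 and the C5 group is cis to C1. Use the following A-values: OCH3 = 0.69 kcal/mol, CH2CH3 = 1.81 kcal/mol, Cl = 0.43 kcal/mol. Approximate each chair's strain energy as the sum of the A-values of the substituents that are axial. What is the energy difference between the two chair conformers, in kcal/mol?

Chair I (methoxy axial, ethyl equatorial, chloro axial): E = 1.12 kcal/mol.
Chair II (methoxy equatorial, ethyl axial, chloro equatorial): E = 1.81 kcal/mol.
ΔE = 1.81 − 1.12 = 0.69 kcal/mol; chair I is more stable.

0.69 kcal/mol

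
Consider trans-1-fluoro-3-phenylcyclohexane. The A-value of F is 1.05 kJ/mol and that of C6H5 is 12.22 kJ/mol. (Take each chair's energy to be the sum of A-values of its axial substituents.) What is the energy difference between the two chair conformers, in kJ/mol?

C1 and C3 have the same parity, so for the trans isomer the two substituents are one axial and one equatorial in each chair.
Chair I (fluoro axial, phenyl equatorial): E = 1.05 kJ/mol.
Chair II (fluoro equatorial, phenyl axial): E = 12.22 kJ/mol.
ΔE = 12.22 − 1.05 = 11.17 kJ/mol; chair I is more stable.

11.17 kJ/mol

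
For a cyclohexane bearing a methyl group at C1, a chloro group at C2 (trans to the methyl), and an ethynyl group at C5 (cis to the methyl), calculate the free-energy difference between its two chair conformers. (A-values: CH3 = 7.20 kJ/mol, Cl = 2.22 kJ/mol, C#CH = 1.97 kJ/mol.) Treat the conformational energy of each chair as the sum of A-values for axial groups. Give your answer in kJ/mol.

Chair I (methyl axial, chloro axial, ethynyl axial): E = 11.39 kJ/mol.
Chair II (methyl equatorial, chloro equatorial, ethynyl equatorial): E = 0.00 kJ/mol.
ΔE = 11.39 − 0.00 = 11.39 kJ/mol; chair II is more stable.

11.39 kJ/mol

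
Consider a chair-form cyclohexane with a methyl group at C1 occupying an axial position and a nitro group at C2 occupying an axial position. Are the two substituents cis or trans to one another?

C1 and C2 have opposite parity, so their axial bonds point in opposite directions.
With opposite-parity carbons, two substituents on the same face are one axial and one equatorial; opposite faces give both axial or both equatorial.
Here the groups are axial/axial → opposite face → trans.

trans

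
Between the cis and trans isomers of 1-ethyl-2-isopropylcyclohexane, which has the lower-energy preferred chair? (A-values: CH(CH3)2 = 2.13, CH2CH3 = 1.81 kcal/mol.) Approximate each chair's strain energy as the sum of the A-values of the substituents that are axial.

At 1,2 positions (parity opposite): cis → (a,e or e,a); trans → (e,e or a,a).
Best chair for cis: E = 1.81 kcal/mol; best chair for trans: E = 0.00 kcal/mol.
The trans isomer is lower by 1.81 kcal/mol.

trans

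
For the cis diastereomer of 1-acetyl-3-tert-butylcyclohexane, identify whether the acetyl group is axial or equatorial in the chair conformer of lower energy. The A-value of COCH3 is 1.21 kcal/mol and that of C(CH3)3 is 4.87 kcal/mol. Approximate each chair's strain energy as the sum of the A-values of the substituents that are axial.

C1 and C3 have the same parity, so for the cis isomer the two substituents are e,e in one chair and a,a in the other.
Chair I (acetyl axial, tert-butyl axial): E = 6.08 kcal/mol.
Chair II (acetyl equatorial, tert-butyl equatorial): E = 0.00 kcal/mol.
Chair II is the more stable (lower-energy) conformer, and in that chair the acetyl group is equatorial.

equatorial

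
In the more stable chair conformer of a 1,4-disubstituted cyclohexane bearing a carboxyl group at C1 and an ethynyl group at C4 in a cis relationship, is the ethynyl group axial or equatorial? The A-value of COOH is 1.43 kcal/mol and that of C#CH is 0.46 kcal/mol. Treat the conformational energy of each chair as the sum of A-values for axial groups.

axial

C1 and C4 have opposite parity, so for the cis isomer the two substituents are one axial and one equatorial in each chair.
Chair I (carboxyl axial, ethynyl equatorial): E = 1.43 kcal/mol.
Chair II (carboxyl equatorial, ethynyl axial): E = 0.46 kcal/mol.
Chair II is the more stable (lower-energy) conformer, and in that chair the ethynyl group is axial.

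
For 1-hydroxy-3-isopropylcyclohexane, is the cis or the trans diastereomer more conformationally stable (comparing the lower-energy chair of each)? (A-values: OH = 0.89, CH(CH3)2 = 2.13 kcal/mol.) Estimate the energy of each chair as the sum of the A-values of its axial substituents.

cis

At 1,3 positions (parity same): cis → (e,e or a,a); trans → (a,e or e,a).
Best chair for cis: E = 0.00 kcal/mol; best chair for trans: E = 0.89 kcal/mol.
The cis isomer is lower by 0.89 kcal/mol.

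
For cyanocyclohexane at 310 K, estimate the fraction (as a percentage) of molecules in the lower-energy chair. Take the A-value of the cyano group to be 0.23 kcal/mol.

One chair has the cyano group axial (E = 0.23 kcal/mol) and the other has it equatorial (E = 0).
ΔG = 0.23 kcal/mol between the two chairs.
K = exp(ΔG/RT) with R = 1.987×10⁻³ kcal mol⁻¹ K⁻¹ and T = 310 K gives K ≈ 1.45.
Fraction in the lower-energy chair = K/(K+1) = 59.2%.

59.2%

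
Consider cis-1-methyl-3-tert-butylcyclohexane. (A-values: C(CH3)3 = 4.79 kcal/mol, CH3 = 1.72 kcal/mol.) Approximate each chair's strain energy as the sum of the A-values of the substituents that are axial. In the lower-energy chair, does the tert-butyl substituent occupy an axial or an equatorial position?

C1 and C3 have the same parity, so for the cis isomer the two substituents are e,e in one chair and a,a in the other.
Chair I (tert-butyl axial, methyl axial): E = 6.51 kcal/mol.
Chair II (tert-butyl equatorial, methyl equatorial): E = 0.00 kcal/mol.
Chair II is the more stable (lower-energy) conformer, and in that chair the tert-butyl group is equatorial.

equatorial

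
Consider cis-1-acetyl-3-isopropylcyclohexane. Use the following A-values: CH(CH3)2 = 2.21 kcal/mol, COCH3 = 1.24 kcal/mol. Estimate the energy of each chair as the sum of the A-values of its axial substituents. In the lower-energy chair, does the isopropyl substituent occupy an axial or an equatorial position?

C1 and C3 have the same parity, so for the cis isomer the two substituents are e,e in one chair and a,a in the other.
Chair I (isopropyl axial, acetyl axial): E = 3.45 kcal/mol.
Chair II (isopropyl equatorial, acetyl equatorial): E = 0.00 kcal/mol.
Chair II is the more stable (lower-energy) conformer, and in that chair the isopropyl group is equatorial.

equatorial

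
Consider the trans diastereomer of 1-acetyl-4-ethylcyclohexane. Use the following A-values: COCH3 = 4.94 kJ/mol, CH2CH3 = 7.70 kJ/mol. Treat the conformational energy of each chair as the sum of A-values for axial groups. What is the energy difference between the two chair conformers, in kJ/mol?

12.64 kJ/mol

C1 and C4 have opposite parity, so for the trans isomer the two substituents are e,e in one chair and a,a in the other.
Chair I (acetyl axial, ethyl axial): E = 12.64 kJ/mol.
Chair II (acetyl equatorial, ethyl equatorial): E = 0.00 kJ/mol.
ΔE = 12.64 − 0.00 = 12.64 kJ/mol; chair II is more stable.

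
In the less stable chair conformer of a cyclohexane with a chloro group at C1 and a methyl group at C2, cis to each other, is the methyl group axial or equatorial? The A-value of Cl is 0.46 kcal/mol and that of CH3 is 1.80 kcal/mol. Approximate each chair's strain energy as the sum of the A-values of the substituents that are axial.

axial

C1 and C2 have opposite parity, so for the cis isomer the two substituents are one axial and one equatorial in each chair.
Chair I (chloro axial, methyl equatorial): E = 0.46 kcal/mol.
Chair II (chloro equatorial, methyl axial): E = 1.80 kcal/mol.
Chair II is the less stable (higher-energy) conformer, and in that chair the methyl group is axial.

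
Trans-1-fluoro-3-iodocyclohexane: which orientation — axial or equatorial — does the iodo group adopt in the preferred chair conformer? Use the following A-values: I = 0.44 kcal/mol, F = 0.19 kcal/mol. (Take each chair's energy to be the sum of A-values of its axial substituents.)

equatorial

C1 and C3 have the same parity, so for the trans isomer the two substituents are one axial and one equatorial in each chair.
Chair I (iodo axial, fluoro equatorial): E = 0.44 kcal/mol.
Chair II (iodo equatorial, fluoro axial): E = 0.19 kcal/mol.
Chair II is the more stable (lower-energy) conformer, and in that chair the iodo group is equatorial.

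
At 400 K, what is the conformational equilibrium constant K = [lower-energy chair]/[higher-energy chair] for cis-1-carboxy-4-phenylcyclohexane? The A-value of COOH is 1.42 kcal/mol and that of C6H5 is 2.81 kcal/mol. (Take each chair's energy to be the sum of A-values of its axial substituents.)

K ≈ 5.75

C1 and C4 have opposite parity, so for the cis isomer the two substituents are one axial and one equatorial in each chair.
Chair I (carboxyl axial, phenyl equatorial): E = 1.42 kcal/mol; chair II (carboxyl equatorial, phenyl axial): E = 2.81 kcal/mol.
ΔG = 1.39 kcal/mol between the two chairs.
K = exp(ΔG/RT) with R = 1.987×10⁻³ kcal mol⁻¹ K⁻¹ and T = 400 K gives K ≈ 5.75.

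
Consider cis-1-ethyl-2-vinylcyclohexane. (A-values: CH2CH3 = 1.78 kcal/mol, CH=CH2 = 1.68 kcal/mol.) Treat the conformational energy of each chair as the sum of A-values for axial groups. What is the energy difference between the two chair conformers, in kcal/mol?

C1 and C2 have opposite parity, so for the cis isomer the two substituents are one axial and one equatorial in each chair.
Chair I (ethyl axial, vinyl equatorial): E = 1.78 kcal/mol.
Chair II (ethyl equatorial, vinyl axial): E = 1.68 kcal/mol.
ΔE = 1.78 − 1.68 = 0.10 kcal/mol; chair II is more stable.

0.10 kcal/mol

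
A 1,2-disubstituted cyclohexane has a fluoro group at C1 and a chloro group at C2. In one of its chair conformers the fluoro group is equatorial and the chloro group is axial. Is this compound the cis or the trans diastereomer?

cis

C1 and C2 have opposite parity, so their axial bonds point in opposite directions.
With opposite-parity carbons, two substituents on the same face are one axial and one equatorial; opposite faces give both axial or both equatorial.
Here the groups are equatorial/axial → same face → cis.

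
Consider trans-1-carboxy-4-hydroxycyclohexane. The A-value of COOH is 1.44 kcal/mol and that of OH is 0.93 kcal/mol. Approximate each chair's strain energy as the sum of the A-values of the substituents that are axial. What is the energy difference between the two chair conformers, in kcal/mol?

2.37 kcal/mol

C1 and C4 have opposite parity, so for the trans isomer the two substituents are e,e in one chair and a,a in the other.
Chair I (carboxyl axial, hydroxyl axial): E = 2.37 kcal/mol.
Chair II (carboxyl equatorial, hydroxyl equatorial): E = 0.00 kcal/mol.
ΔE = 2.37 − 0.00 = 2.37 kcal/mol; chair II is more stable.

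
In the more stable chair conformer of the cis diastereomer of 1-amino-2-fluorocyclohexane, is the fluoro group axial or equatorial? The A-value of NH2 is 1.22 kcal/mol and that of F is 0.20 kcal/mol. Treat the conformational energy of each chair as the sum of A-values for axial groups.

C1 and C2 have opposite parity, so for the cis isomer the two substituents are one axial and one equatorial in each chair.
Chair I (amino axial, fluoro equatorial): E = 1.22 kcal/mol.
Chair II (amino equatorial, fluoro axial): E = 0.20 kcal/mol.
Chair II is the more stable (lower-energy) conformer, and in that chair the fluoro group is axial.

axial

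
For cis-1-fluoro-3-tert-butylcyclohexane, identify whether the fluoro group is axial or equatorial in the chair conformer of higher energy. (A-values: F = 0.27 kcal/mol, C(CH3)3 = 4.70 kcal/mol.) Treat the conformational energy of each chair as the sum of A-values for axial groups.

C1 and C3 have the same parity, so for the cis isomer the two substituents are e,e in one chair and a,a in the other.
Chair I (fluoro axial, tert-butyl axial): E = 4.97 kcal/mol.
Chair II (fluoro equatorial, tert-butyl equatorial): E = 0.00 kcal/mol.
Chair I is the less stable (higher-energy) conformer, and in that chair the fluoro group is axial.

axial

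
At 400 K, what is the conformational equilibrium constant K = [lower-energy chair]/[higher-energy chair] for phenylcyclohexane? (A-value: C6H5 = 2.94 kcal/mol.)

K ≈ 40.4

One chair has the phenyl group axial (E = 2.94 kcal/mol) and the other has it equatorial (E = 0).
ΔG = 2.94 kcal/mol between the two chairs.
K = exp(ΔG/RT) with R = 1.987×10⁻³ kcal mol⁻¹ K⁻¹ and T = 400 K gives K ≈ 40.4.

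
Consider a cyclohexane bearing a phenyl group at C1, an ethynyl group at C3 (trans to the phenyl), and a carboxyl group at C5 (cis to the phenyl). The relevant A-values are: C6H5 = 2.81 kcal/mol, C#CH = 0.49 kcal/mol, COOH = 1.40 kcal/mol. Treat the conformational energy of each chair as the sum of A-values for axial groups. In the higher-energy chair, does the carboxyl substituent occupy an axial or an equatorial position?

Chair I (phenyl axial, ethynyl equatorial, carboxyl axial): E = 4.21 kcal/mol.
Chair II (phenyl equatorial, ethynyl axial, carboxyl equatorial): E = 0.49 kcal/mol.
Chair I is the less stable (higher-energy) conformer, and in that chair the carboxyl group is axial.

axial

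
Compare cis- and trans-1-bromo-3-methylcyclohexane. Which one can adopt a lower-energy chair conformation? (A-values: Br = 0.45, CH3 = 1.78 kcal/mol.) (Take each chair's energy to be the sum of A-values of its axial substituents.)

cis

At 1,3 positions (parity same): cis → (e,e or a,a); trans → (a,e or e,a).
Best chair for cis: E = 0.00 kcal/mol; best chair for trans: E = 0.45 kcal/mol.
The cis isomer is lower by 0.45 kcal/mol.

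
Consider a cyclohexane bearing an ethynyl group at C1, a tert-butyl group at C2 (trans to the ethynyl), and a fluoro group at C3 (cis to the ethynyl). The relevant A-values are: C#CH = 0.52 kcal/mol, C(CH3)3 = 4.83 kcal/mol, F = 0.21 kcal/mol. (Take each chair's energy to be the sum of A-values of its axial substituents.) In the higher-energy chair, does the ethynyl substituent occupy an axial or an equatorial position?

axial

Chair I (ethynyl axial, tert-butyl axial, fluoro axial): E = 5.56 kcal/mol.
Chair II (ethynyl equatorial, tert-butyl equatorial, fluoro equatorial): E = 0.00 kcal/mol.
Chair I is the less stable (higher-energy) conformer, and in that chair the ethynyl group is axial.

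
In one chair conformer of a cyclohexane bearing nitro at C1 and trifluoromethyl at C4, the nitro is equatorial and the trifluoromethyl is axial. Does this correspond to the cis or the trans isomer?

C1 and C4 have opposite parity, so their axial bonds point in opposite directions.
With opposite-parity carbons, two substituents on the same face are one axial and one equatorial; opposite faces give both axial or both equatorial.
Here the groups are equatorial/axial → same face → cis.

cis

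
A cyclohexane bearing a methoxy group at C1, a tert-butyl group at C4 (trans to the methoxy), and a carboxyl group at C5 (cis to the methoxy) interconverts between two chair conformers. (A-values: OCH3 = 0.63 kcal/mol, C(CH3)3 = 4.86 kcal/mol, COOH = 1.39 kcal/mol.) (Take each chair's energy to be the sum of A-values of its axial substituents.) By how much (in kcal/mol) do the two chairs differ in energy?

Chair I (methoxy axial, tert-butyl axial, carboxyl axial): E = 6.88 kcal/mol.
Chair II (methoxy equatorial, tert-butyl equatorial, carboxyl equatorial): E = 0.00 kcal/mol.
ΔE = 6.88 − 0.00 = 6.88 kcal/mol; chair II is more stable.

6.88 kcal/mol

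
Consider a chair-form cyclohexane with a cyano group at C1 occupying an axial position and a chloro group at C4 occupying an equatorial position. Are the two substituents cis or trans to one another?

C1 and C4 have opposite parity, so their axial bonds point in opposite directions.
With opposite-parity carbons, two substituents on the same face are one axial and one equatorial; opposite faces give both axial or both equatorial.
Here the groups are axial/equatorial → same face → cis.

cis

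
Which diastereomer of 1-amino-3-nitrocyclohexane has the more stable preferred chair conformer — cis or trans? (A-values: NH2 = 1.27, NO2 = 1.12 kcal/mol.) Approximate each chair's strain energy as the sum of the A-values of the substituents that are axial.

cis

At 1,3 positions (parity same): cis → (e,e or a,a); trans → (a,e or e,a).
Best chair for cis: E = 0.00 kcal/mol; best chair for trans: E = 1.12 kcal/mol.
The cis isomer is lower by 1.12 kcal/mol.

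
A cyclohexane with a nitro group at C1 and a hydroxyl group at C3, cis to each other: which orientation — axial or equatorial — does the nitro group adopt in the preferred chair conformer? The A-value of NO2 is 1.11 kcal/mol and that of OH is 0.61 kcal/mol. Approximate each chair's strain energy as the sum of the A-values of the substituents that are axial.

C1 and C3 have the same parity, so for the cis isomer the two substituents are e,e in one chair and a,a in the other.
Chair I (nitro axial, hydroxyl axial): E = 1.72 kcal/mol.
Chair II (nitro equatorial, hydroxyl equatorial): E = 0.00 kcal/mol.
Chair II is the more stable (lower-energy) conformer, and in that chair the nitro group is equatorial.

equatorial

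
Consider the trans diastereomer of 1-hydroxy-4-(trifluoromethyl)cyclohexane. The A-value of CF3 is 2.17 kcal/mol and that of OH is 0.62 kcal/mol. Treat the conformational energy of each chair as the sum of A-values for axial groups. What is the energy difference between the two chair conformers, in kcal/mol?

2.79 kcal/mol

C1 and C4 have opposite parity, so for the trans isomer the two substituents are e,e in one chair and a,a in the other.
Chair I (trifluoromethyl axial, hydroxyl axial): E = 2.79 kcal/mol.
Chair II (trifluoromethyl equatorial, hydroxyl equatorial): E = 0.00 kcal/mol.
ΔE = 2.79 − 0.00 = 2.79 kcal/mol; chair II is more stable.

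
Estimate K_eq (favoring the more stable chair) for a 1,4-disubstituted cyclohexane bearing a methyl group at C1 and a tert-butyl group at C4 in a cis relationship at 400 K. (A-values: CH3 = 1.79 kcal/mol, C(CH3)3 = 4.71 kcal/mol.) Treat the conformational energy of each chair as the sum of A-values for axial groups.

K ≈ 39.4

C1 and C4 have opposite parity, so for the cis isomer the two substituents are one axial and one equatorial in each chair.
Chair I (methyl axial, tert-butyl equatorial): E = 1.79 kcal/mol; chair II (methyl equatorial, tert-butyl axial): E = 4.71 kcal/mol.
ΔG = 2.92 kcal/mol between the two chairs.
K = exp(ΔG/RT) with R = 1.987×10⁻³ kcal mol⁻¹ K⁻¹ and T = 400 K gives K ≈ 39.4.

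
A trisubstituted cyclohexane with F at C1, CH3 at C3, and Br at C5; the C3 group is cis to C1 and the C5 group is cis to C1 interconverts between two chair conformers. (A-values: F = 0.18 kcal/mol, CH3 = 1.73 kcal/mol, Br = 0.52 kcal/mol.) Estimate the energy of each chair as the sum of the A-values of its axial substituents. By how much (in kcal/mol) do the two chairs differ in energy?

Chair I (fluoro axial, methyl axial, bromo axial): E = 2.43 kcal/mol.
Chair II (fluoro equatorial, methyl equatorial, bromo equatorial): E = 0.00 kcal/mol.
ΔE = 2.43 − 0.00 = 2.43 kcal/mol; chair II is more stable.

2.43 kcal/mol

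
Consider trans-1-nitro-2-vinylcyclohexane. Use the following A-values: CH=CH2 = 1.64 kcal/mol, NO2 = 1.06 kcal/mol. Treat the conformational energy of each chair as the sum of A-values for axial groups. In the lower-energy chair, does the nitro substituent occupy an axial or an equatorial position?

equatorial

C1 and C2 have opposite parity, so for the trans isomer the two substituents are e,e in one chair and a,a in the other.
Chair I (vinyl axial, nitro axial): E = 2.70 kcal/mol.
Chair II (vinyl equatorial, nitro equatorial): E = 0.00 kcal/mol.
Chair II is the more stable (lower-energy) conformer, and in that chair the nitro group is equatorial.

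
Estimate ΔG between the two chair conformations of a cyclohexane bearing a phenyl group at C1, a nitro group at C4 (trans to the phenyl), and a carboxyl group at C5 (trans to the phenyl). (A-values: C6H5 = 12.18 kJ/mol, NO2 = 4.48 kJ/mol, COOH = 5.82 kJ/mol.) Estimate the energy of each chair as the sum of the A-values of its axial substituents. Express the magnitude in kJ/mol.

10.84 kJ/mol

Chair I (phenyl axial, nitro axial, carboxyl equatorial): E = 16.66 kJ/mol.
Chair II (phenyl equatorial, nitro equatorial, carboxyl axial): E = 5.82 kJ/mol.
ΔE = 16.66 − 5.82 = 10.84 kJ/mol; chair II is more stable.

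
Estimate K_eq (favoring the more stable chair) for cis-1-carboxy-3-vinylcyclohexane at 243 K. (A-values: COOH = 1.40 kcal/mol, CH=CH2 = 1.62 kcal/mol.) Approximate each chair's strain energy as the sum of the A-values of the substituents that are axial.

K ≈ 520

C1 and C3 have the same parity, so for the cis isomer the two substituents are e,e in one chair and a,a in the other.
Chair I (carboxyl axial, vinyl axial): E = 3.02 kcal/mol; chair II (carboxyl equatorial, vinyl equatorial): E = 0.00 kcal/mol.
ΔG = 3.02 kcal/mol between the two chairs.
K = exp(ΔG/RT) with R = 1.987×10⁻³ kcal mol⁻¹ K⁻¹ and T = 243 K gives K ≈ 520.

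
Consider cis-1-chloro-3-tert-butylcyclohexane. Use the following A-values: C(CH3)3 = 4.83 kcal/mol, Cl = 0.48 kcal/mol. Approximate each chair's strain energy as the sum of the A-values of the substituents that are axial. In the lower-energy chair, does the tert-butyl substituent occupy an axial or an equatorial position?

C1 and C3 have the same parity, so for the cis isomer the two substituents are e,e in one chair and a,a in the other.
Chair I (tert-butyl axial, chloro axial): E = 5.31 kcal/mol.
Chair II (tert-butyl equatorial, chloro equatorial): E = 0.00 kcal/mol.
Chair II is the more stable (lower-energy) conformer, and in that chair the tert-butyl group is equatorial.

equatorial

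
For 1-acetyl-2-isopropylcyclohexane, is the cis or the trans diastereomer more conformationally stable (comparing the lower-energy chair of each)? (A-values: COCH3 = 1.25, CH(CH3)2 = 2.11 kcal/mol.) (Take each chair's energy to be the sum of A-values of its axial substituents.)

trans

At 1,2 positions (parity opposite): cis → (a,e or e,a); trans → (e,e or a,a).
Best chair for cis: E = 1.25 kcal/mol; best chair for trans: E = 0.00 kcal/mol.
The trans isomer is lower by 1.25 kcal/mol.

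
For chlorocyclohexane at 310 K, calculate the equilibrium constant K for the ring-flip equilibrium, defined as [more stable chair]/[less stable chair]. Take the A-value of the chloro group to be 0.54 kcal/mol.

One chair has the chloro group axial (E = 0.54 kcal/mol) and the other has it equatorial (E = 0).
ΔG = 0.54 kcal/mol between the two chairs.
K = exp(ΔG/RT) with R = 1.987×10⁻³ kcal mol⁻¹ K⁻¹ and T = 310 K gives K ≈ 2.4.

K ≈ 2.40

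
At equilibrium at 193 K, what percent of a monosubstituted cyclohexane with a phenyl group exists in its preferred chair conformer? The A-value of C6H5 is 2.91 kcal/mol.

99.9%

One chair has the phenyl group axial (E = 2.91 kcal/mol) and the other has it equatorial (E = 0).
ΔG = 2.91 kcal/mol between the two chairs.
K = exp(ΔG/RT) with R = 1.987×10⁻³ kcal mol⁻¹ K⁻¹ and T = 193 K gives K ≈ 1.97e+03.
Fraction in the lower-energy chair = K/(K+1) = 99.9%.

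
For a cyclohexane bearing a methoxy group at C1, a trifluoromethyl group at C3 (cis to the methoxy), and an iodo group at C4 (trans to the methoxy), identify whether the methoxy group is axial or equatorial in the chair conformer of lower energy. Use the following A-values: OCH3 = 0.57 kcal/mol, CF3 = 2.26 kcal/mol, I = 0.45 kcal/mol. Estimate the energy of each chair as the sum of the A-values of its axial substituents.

equatorial

Chair I (methoxy axial, trifluoromethyl axial, iodo axial): E = 3.28 kcal/mol.
Chair II (methoxy equatorial, trifluoromethyl equatorial, iodo equatorial): E = 0.00 kcal/mol.
Chair II is the more stable (lower-energy) conformer, and in that chair the methoxy group is equatorial.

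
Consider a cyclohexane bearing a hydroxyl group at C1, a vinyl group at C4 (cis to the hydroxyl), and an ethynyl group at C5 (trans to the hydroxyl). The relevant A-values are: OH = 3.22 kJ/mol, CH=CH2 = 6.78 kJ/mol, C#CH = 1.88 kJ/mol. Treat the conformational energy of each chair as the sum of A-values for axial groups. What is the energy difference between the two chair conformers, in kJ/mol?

Chair I (hydroxyl axial, vinyl equatorial, ethynyl equatorial): E = 3.22 kJ/mol.
Chair II (hydroxyl equatorial, vinyl axial, ethynyl axial): E = 8.66 kJ/mol.
ΔE = 8.66 − 3.22 = 5.44 kJ/mol; chair I is more stable.

5.44 kJ/mol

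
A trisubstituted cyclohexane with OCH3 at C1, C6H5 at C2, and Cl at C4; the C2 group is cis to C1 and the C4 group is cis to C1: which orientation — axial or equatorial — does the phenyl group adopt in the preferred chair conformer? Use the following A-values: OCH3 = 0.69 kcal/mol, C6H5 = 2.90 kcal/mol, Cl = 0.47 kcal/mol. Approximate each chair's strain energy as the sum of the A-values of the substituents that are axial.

equatorial

Chair I (methoxy axial, phenyl equatorial, chloro equatorial): E = 0.69 kcal/mol.
Chair II (methoxy equatorial, phenyl axial, chloro axial): E = 3.37 kcal/mol.
Chair I is the more stable (lower-energy) conformer, and in that chair the phenyl group is equatorial.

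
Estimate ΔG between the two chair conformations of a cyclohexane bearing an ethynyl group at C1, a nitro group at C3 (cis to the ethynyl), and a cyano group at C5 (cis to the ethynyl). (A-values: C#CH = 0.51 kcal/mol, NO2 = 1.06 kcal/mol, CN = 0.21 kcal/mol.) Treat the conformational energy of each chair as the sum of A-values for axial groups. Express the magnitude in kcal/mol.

1.78 kcal/mol

Chair I (ethynyl axial, nitro axial, cyano axial): E = 1.78 kcal/mol.
Chair II (ethynyl equatorial, nitro equatorial, cyano equatorial): E = 0.00 kcal/mol.
ΔE = 1.78 − 0.00 = 1.78 kcal/mol; chair II is more stable.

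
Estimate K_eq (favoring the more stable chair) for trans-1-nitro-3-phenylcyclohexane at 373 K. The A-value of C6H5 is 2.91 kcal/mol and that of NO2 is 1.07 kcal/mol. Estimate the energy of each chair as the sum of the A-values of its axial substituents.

C1 and C3 have the same parity, so for the trans isomer the two substituents are one axial and one equatorial in each chair.
Chair I (phenyl axial, nitro equatorial): E = 2.91 kcal/mol; chair II (phenyl equatorial, nitro axial): E = 1.07 kcal/mol.
ΔG = 1.84 kcal/mol between the two chairs.
K = exp(ΔG/RT) with R = 1.987×10⁻³ kcal mol⁻¹ K⁻¹ and T = 373 K gives K ≈ 12.

K ≈ 12.0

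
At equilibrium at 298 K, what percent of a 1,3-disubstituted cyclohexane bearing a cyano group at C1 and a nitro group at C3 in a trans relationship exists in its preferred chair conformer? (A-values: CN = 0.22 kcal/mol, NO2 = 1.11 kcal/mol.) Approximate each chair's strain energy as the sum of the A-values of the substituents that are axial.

81.8%

C1 and C3 have the same parity, so for the trans isomer the two substituents are one axial and one equatorial in each chair.
Chair I (cyano axial, nitro equatorial): E = 0.22 kcal/mol; chair II (cyano equatorial, nitro axial): E = 1.11 kcal/mol.
ΔG = 0.89 kcal/mol between the two chairs.
K = exp(ΔG/RT) with R = 1.987×10⁻³ kcal mol⁻¹ K⁻¹ and T = 298 K gives K ≈ 4.5.
Fraction in the lower-energy chair = K/(K+1) = 81.8%.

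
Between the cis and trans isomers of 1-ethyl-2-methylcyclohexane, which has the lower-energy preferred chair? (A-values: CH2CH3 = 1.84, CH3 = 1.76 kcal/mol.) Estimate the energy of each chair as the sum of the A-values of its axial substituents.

trans

At 1,2 positions (parity opposite): cis → (a,e or e,a); trans → (e,e or a,a).
Best chair for cis: E = 1.76 kcal/mol; best chair for trans: E = 0.00 kcal/mol.
The trans isomer is lower by 1.76 kcal/mol.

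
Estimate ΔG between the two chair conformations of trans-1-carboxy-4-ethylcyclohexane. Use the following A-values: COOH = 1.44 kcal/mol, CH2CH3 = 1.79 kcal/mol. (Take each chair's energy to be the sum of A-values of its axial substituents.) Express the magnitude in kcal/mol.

C1 and C4 have opposite parity, so for the trans isomer the two substituents are e,e in one chair and a,a in the other.
Chair I (carboxyl axial, ethyl axial): E = 3.23 kcal/mol.
Chair II (carboxyl equatorial, ethyl equatorial): E = 0.00 kcal/mol.
ΔE = 3.23 − 0.00 = 3.23 kcal/mol; chair II is more stable.

3.23 kcal/mol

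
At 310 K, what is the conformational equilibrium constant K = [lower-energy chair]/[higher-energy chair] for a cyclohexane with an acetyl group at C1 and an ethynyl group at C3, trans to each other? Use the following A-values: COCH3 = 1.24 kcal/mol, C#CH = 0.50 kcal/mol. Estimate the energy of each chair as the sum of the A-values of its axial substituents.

K ≈ 3.32

C1 and C3 have the same parity, so for the trans isomer the two substituents are one axial and one equatorial in each chair.
Chair I (acetyl axial, ethynyl equatorial): E = 1.24 kcal/mol; chair II (acetyl equatorial, ethynyl axial): E = 0.50 kcal/mol.
ΔG = 0.74 kcal/mol between the two chairs.
K = exp(ΔG/RT) with R = 1.987×10⁻³ kcal mol⁻¹ K⁻¹ and T = 310 K gives K ≈ 3.32.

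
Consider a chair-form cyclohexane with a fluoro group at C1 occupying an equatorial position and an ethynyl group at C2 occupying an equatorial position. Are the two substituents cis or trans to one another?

C1 and C2 have opposite parity, so their axial bonds point in opposite directions.
With opposite-parity carbons, two substituents on the same face are one axial and one equatorial; opposite faces give both axial or both equatorial.
Here the groups are equatorial/equatorial → opposite face → trans.

trans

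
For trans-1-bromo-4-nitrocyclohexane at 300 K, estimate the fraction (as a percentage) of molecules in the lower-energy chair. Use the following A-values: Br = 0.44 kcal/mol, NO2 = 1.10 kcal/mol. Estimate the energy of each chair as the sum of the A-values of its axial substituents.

93.0%

C1 and C4 have opposite parity, so for the trans isomer the two substituents are e,e in one chair and a,a in the other.
Chair I (bromo axial, nitro axial): E = 1.54 kcal/mol; chair II (bromo equatorial, nitro equatorial): E = 0.00 kcal/mol.
ΔG = 1.54 kcal/mol between the two chairs.
K = exp(ΔG/RT) with R = 1.987×10⁻³ kcal mol⁻¹ K⁻¹ and T = 300 K gives K ≈ 13.2.
Fraction in the lower-energy chair = K/(K+1) = 93.0%.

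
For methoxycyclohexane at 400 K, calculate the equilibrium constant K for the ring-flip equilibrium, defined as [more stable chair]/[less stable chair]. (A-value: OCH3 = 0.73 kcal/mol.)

One chair has the methoxy group axial (E = 0.73 kcal/mol) and the other has it equatorial (E = 0).
ΔG = 0.73 kcal/mol between the two chairs.
K = exp(ΔG/RT) with R = 1.987×10⁻³ kcal mol⁻¹ K⁻¹ and T = 400 K gives K ≈ 2.51.

K ≈ 2.51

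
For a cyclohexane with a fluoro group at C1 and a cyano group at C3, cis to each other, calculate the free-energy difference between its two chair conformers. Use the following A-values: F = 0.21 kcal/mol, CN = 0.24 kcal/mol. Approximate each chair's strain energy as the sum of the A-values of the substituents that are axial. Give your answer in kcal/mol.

C1 and C3 have the same parity, so for the cis isomer the two substituents are e,e in one chair and a,a in the other.
Chair I (fluoro axial, cyano axial): E = 0.45 kcal/mol.
Chair II (fluoro equatorial, cyano equatorial): E = 0.00 kcal/mol.
ΔE = 0.45 − 0.00 = 0.45 kcal/mol; chair II is more stable.

0.45 kcal/mol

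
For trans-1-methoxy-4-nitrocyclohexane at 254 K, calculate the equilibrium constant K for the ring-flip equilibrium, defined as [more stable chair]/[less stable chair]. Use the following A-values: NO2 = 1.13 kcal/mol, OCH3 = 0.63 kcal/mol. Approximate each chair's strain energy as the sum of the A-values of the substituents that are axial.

C1 and C4 have opposite parity, so for the trans isomer the two substituents are e,e in one chair and a,a in the other.
Chair I (nitro axial, methoxy axial): E = 1.76 kcal/mol; chair II (nitro equatorial, methoxy equatorial): E = 0.00 kcal/mol.
ΔG = 1.76 kcal/mol between the two chairs.
K = exp(ΔG/RT) with R = 1.987×10⁻³ kcal mol⁻¹ K⁻¹ and T = 254 K gives K ≈ 32.7.

K ≈ 32.7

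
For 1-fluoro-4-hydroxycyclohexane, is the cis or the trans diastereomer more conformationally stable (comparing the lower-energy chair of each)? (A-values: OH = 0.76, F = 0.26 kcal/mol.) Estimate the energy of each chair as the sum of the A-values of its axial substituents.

trans

At 1,4 positions (parity opposite): cis → (a,e or e,a); trans → (e,e or a,a).
Best chair for cis: E = 0.26 kcal/mol; best chair for trans: E = 0.00 kcal/mol.
The trans isomer is lower by 0.26 kcal/mol.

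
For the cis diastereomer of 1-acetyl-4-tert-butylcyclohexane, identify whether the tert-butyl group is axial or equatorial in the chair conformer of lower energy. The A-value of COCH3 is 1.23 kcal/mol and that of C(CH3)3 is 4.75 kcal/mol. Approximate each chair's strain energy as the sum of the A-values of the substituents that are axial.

equatorial

C1 and C4 have opposite parity, so for the cis isomer the two substituents are one axial and one equatorial in each chair.
Chair I (acetyl axial, tert-butyl equatorial): E = 1.23 kcal/mol.
Chair II (acetyl equatorial, tert-butyl axial): E = 4.75 kcal/mol.
Chair I is the more stable (lower-energy) conformer, and in that chair the tert-butyl group is equatorial.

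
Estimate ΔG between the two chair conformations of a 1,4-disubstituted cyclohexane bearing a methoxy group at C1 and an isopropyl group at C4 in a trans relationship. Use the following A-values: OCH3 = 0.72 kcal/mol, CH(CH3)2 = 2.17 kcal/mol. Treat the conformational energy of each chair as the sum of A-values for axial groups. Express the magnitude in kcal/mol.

C1 and C4 have opposite parity, so for the trans isomer the two substituents are e,e in one chair and a,a in the other.
Chair I (methoxy axial, isopropyl axial): E = 2.89 kcal/mol.
Chair II (methoxy equatorial, isopropyl equatorial): E = 0.00 kcal/mol.
ΔE = 2.89 − 0.00 = 2.89 kcal/mol; chair II is more stable.

2.89 kcal/mol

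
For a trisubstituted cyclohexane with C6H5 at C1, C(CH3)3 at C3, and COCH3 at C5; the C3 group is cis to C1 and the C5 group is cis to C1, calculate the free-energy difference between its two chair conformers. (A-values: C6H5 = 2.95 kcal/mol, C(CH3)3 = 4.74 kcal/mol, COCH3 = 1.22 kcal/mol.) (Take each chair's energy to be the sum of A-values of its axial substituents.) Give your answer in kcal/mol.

8.91 kcal/mol

Chair I (phenyl axial, tert-butyl axial, acetyl axial): E = 8.91 kcal/mol.
Chair II (phenyl equatorial, tert-butyl equatorial, acetyl equatorial): E = 0.00 kcal/mol.
ΔE = 8.91 − 0.00 = 8.91 kcal/mol; chair II is more stable.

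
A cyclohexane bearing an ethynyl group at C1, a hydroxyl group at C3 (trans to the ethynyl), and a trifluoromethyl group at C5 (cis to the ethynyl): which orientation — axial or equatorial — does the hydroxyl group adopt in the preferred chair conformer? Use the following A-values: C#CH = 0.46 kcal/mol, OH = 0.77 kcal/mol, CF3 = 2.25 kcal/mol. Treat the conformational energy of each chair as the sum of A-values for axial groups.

Chair I (ethynyl axial, hydroxyl equatorial, trifluoromethyl axial): E = 2.71 kcal/mol.
Chair II (ethynyl equatorial, hydroxyl axial, trifluoromethyl equatorial): E = 0.77 kcal/mol.
Chair II is the more stable (lower-energy) conformer, and in that chair the hydroxyl group is axial.

axial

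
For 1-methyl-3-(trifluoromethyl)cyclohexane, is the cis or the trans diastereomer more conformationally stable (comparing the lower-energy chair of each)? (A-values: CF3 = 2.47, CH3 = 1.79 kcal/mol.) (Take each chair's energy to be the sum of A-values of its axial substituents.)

At 1,3 positions (parity same): cis → (e,e or a,a); trans → (a,e or e,a).
Best chair for cis: E = 0.00 kcal/mol; best chair for trans: E = 1.79 kcal/mol.
The cis isomer is lower by 1.79 kcal/mol.

cis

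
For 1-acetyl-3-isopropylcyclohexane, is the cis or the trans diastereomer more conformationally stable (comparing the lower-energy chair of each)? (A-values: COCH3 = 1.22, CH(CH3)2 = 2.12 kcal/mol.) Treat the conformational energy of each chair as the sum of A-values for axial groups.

cis

At 1,3 positions (parity same): cis → (e,e or a,a); trans → (a,e or e,a).
Best chair for cis: E = 0.00 kcal/mol; best chair for trans: E = 1.22 kcal/mol.
The cis isomer is lower by 1.22 kcal/mol.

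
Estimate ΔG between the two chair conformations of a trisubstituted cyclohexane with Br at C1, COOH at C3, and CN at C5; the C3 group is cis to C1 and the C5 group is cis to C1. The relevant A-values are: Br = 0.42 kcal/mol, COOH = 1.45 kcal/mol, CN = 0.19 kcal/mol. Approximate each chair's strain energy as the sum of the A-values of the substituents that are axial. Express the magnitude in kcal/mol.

Chair I (bromo axial, carboxyl axial, cyano axial): E = 2.06 kcal/mol.
Chair II (bromo equatorial, carboxyl equatorial, cyano equatorial): E = 0.00 kcal/mol.
ΔE = 2.06 − 0.00 = 2.06 kcal/mol; chair II is more stable.

2.06 kcal/mol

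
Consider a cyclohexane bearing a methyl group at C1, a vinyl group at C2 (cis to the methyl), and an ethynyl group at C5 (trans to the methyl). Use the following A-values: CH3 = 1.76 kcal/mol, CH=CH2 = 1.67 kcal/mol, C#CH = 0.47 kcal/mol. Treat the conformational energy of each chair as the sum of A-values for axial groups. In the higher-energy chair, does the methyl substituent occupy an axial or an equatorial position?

equatorial

Chair I (methyl axial, vinyl equatorial, ethynyl equatorial): E = 1.76 kcal/mol.
Chair II (methyl equatorial, vinyl axial, ethynyl axial): E = 2.14 kcal/mol.
Chair II is the less stable (higher-energy) conformer, and in that chair the methyl group is equatorial.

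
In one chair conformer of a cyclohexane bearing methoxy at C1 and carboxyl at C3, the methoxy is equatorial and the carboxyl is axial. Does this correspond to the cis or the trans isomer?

C1 and C3 have the same parity, so their axial bonds point in the same direction.
With same-parity carbons, two substituents on the same face are both axial or both equatorial; opposite faces give one of each.
Here the groups are equatorial/axial → opposite face → trans.

trans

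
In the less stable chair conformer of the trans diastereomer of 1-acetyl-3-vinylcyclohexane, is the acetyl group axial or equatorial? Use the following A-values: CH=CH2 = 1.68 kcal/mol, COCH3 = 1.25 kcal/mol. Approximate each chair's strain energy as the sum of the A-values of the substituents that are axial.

C1 and C3 have the same parity, so for the trans isomer the two substituents are one axial and one equatorial in each chair.
Chair I (vinyl axial, acetyl equatorial): E = 1.68 kcal/mol.
Chair II (vinyl equatorial, acetyl axial): E = 1.25 kcal/mol.
Chair I is the less stable (higher-energy) conformer, and in that chair the acetyl group is equatorial.

equatorial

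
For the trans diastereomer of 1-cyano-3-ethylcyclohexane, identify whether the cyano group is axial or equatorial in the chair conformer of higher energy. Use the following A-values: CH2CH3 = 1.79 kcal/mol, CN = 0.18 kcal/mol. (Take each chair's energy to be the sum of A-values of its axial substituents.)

C1 and C3 have the same parity, so for the trans isomer the two substituents are one axial and one equatorial in each chair.
Chair I (ethyl axial, cyano equatorial): E = 1.79 kcal/mol.
Chair II (ethyl equatorial, cyano axial): E = 0.18 kcal/mol.
Chair I is the less stable (higher-energy) conformer, and in that chair the cyano group is equatorial.

equatorial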